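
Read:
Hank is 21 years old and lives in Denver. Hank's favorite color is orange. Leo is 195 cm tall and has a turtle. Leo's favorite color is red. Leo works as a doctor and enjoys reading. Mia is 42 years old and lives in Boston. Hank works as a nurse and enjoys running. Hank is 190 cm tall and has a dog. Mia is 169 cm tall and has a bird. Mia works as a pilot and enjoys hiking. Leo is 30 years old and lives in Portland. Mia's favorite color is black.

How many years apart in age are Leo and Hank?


30 vs 21, diff = 9

9


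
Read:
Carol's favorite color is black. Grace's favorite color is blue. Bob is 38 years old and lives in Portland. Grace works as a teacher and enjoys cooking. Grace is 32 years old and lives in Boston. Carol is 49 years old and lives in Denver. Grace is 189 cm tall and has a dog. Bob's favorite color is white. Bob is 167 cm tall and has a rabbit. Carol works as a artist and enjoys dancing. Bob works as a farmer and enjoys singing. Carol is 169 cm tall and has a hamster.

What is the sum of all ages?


32+38+49 = 119

119


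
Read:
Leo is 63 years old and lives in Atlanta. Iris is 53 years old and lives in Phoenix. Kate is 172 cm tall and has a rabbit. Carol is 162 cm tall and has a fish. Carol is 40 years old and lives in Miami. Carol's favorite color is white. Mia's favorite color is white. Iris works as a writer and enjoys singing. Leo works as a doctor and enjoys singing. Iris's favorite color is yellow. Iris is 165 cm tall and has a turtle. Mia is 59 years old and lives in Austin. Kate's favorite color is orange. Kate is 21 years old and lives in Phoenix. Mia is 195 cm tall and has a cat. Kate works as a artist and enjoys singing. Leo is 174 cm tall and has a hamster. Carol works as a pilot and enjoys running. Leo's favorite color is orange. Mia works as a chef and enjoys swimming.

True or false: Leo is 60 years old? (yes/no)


Leo is actually 63. no

no


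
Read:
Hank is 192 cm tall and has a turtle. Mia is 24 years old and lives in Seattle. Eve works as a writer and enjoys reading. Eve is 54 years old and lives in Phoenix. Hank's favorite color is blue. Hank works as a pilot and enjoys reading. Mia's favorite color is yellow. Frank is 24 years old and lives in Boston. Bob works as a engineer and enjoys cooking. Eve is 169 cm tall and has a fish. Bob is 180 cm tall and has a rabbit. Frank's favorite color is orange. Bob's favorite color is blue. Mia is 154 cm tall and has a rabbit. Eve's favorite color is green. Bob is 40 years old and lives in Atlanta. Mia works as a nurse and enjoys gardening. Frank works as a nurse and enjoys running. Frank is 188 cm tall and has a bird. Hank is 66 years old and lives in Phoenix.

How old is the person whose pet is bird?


Person with pet=bird is Frank, age 24

24


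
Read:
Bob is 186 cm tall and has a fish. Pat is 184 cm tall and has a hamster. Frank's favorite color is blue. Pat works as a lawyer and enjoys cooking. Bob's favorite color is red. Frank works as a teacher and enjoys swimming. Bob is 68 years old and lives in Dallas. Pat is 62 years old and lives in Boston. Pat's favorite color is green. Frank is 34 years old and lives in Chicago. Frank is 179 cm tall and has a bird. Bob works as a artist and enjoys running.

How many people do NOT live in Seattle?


Not in Seattle: 3

3


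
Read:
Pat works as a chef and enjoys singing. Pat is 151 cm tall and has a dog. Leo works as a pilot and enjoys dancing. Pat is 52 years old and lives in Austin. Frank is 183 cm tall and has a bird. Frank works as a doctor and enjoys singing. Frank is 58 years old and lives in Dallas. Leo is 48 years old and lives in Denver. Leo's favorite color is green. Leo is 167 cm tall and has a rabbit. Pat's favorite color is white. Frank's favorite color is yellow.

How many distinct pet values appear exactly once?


Unique pet values: 3

3


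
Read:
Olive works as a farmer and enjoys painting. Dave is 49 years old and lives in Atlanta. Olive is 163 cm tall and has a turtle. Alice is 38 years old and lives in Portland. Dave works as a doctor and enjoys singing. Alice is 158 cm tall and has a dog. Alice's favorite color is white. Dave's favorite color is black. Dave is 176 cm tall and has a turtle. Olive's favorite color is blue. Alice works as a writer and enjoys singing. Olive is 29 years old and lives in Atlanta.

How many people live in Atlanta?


Count in Atlanta: 2

2


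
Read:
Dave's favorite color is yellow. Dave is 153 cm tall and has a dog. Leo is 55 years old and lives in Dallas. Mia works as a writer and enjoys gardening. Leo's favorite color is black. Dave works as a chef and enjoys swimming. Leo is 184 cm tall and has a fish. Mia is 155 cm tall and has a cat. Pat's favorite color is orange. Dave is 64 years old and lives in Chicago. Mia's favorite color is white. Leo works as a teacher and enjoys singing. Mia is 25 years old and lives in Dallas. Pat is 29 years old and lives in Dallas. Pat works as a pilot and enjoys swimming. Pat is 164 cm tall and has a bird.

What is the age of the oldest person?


Oldest: Dave at 64

64


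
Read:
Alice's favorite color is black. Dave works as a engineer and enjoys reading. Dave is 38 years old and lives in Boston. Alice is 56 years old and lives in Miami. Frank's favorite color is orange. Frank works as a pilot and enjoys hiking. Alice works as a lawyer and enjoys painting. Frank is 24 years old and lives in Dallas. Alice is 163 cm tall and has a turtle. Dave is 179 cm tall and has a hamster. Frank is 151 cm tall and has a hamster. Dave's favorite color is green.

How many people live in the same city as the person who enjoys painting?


Person with hobby painting is Alice, city Miami. Count = 1

1


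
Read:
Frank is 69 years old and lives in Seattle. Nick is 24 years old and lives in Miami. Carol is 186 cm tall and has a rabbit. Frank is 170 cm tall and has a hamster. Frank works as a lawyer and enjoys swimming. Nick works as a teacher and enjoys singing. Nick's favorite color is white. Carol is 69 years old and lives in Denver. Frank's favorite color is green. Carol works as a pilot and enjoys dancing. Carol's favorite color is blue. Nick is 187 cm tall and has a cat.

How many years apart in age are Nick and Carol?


24 vs 69, diff = 45

45


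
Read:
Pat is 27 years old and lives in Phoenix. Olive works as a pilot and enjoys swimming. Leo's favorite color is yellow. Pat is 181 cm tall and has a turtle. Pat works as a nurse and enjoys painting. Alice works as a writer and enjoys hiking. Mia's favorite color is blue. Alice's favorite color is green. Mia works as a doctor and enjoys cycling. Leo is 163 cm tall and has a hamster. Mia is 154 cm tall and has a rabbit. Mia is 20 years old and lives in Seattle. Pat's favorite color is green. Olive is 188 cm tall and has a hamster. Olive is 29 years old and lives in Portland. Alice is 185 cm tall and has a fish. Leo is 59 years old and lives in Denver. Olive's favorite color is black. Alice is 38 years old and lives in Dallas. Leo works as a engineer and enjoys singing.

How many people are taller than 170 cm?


Taller than 170: 3

3


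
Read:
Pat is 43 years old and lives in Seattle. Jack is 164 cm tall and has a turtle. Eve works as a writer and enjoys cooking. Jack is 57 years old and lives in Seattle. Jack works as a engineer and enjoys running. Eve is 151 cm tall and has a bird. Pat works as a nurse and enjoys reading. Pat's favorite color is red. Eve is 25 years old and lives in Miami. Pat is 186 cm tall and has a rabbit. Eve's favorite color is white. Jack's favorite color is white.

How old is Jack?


Jack is 57 years old

57


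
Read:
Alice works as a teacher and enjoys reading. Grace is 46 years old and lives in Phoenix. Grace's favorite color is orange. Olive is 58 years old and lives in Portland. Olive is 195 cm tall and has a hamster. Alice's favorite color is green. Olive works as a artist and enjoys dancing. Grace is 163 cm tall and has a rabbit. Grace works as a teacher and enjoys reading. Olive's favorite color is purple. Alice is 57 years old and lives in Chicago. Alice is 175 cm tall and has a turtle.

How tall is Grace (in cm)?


Grace is 163 cm tall

163


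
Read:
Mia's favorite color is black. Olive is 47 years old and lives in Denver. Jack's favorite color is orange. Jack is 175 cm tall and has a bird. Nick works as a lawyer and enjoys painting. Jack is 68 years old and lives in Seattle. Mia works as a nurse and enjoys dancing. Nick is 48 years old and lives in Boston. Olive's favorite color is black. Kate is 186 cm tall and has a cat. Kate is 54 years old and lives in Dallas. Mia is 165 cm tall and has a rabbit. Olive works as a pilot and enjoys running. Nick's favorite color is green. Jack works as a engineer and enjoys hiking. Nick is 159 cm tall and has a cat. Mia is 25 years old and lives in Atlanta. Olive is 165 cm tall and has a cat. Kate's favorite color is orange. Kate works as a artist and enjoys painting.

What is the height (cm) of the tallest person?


Tallest: Kate at 186 cm

186


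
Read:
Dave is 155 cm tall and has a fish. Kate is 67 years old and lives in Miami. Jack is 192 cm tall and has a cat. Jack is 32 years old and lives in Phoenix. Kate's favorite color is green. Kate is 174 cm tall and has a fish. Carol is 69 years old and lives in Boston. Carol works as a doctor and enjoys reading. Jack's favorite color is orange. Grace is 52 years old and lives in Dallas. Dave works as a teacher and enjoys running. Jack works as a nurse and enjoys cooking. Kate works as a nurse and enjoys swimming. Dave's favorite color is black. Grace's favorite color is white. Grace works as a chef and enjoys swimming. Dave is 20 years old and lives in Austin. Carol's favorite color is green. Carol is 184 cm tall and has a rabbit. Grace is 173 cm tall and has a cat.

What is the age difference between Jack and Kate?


|32 - 67| = 35

35


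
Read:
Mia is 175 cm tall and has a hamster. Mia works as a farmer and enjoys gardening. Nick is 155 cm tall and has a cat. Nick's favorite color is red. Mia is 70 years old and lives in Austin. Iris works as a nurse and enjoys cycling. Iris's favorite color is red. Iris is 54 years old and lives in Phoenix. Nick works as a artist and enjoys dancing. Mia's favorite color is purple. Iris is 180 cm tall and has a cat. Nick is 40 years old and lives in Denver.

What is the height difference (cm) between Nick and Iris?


|155 - 180| = 25

25


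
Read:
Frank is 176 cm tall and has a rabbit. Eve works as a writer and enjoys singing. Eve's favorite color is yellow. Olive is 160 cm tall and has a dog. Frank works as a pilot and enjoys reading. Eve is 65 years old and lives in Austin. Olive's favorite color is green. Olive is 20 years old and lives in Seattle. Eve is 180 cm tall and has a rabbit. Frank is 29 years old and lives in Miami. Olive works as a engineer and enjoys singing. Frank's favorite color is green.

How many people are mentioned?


People: Eve, Frank, Olive. Count = 3

3


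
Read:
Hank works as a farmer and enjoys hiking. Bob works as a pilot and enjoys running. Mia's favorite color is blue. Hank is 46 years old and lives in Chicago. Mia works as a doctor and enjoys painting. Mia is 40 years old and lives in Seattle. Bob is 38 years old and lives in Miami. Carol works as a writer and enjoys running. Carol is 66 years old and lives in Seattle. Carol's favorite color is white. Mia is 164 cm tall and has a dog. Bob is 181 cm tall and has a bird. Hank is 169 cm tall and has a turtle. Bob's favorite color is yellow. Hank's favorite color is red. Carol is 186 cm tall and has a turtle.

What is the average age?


Sum=190, n=4, avg=47.5

47.5


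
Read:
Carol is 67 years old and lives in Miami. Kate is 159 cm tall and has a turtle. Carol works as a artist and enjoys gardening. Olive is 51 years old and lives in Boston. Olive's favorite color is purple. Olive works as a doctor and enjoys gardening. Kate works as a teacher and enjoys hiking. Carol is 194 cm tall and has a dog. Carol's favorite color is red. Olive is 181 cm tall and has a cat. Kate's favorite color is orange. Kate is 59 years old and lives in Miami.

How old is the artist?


The artist is Carol, age 67

67


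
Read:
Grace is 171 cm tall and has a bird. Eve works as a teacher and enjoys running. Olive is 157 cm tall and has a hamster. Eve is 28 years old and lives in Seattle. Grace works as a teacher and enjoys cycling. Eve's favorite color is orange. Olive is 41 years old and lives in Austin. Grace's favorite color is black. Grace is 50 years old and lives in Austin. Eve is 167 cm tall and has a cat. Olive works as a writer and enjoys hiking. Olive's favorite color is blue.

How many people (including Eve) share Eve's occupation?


Eve is a teacher. Count = 2

2


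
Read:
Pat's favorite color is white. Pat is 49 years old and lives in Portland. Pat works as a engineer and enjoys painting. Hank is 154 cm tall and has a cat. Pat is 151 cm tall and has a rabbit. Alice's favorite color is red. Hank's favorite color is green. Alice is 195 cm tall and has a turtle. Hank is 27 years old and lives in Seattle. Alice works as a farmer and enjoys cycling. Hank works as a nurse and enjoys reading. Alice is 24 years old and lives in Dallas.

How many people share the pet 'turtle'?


Count: 1

1


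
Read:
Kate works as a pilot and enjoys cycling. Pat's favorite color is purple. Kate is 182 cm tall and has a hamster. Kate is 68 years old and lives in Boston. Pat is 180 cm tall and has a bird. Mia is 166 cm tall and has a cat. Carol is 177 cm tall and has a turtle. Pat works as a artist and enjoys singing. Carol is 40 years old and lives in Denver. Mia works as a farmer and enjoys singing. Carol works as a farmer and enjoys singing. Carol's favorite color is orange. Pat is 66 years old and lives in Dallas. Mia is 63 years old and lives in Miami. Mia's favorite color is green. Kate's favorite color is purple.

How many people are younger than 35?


Filter: 0

0


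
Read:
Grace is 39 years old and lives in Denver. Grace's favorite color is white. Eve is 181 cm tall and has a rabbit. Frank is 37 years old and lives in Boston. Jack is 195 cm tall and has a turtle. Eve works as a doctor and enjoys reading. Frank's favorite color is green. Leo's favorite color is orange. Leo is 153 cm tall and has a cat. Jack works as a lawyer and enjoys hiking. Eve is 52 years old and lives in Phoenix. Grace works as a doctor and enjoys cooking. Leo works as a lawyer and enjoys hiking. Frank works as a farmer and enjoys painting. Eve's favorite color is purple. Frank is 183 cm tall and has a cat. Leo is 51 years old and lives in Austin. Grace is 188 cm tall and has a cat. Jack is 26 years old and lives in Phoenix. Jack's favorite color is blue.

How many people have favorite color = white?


Count: 1

1


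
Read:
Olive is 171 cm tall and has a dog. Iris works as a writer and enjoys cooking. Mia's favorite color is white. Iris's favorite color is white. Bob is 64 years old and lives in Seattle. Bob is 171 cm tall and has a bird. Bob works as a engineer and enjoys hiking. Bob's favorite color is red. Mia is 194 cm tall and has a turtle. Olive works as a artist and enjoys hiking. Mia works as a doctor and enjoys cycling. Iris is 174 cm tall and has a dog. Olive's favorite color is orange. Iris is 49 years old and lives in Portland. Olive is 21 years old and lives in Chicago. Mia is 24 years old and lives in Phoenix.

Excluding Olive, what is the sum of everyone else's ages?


Sum (excluding Olive): 137

137


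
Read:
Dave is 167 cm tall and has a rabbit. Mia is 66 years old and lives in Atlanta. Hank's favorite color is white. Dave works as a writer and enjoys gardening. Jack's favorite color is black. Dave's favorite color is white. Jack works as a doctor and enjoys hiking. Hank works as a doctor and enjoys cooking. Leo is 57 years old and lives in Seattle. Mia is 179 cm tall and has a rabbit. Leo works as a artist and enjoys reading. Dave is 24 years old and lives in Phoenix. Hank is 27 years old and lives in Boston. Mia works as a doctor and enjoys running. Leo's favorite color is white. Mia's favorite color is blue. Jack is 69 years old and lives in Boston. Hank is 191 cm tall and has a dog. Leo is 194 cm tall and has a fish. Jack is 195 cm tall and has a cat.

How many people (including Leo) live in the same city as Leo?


Leo lives in Seattle. Count = 1

1


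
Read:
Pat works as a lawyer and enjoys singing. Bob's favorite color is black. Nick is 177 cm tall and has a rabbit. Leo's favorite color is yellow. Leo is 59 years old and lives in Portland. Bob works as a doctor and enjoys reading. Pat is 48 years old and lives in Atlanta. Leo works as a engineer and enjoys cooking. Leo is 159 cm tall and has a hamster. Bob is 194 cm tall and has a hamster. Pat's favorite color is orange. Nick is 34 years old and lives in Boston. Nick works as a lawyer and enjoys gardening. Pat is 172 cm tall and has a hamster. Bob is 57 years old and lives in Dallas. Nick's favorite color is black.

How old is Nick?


Nick is 34 years old

34


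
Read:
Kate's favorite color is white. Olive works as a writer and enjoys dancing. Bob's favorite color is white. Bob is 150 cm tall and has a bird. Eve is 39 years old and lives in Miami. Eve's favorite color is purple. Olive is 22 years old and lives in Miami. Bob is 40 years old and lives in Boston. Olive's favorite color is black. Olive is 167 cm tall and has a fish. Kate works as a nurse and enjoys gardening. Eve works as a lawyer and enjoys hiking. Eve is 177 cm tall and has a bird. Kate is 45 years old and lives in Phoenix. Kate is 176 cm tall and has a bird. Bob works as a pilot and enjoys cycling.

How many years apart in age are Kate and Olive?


45 vs 22, diff = 23

23


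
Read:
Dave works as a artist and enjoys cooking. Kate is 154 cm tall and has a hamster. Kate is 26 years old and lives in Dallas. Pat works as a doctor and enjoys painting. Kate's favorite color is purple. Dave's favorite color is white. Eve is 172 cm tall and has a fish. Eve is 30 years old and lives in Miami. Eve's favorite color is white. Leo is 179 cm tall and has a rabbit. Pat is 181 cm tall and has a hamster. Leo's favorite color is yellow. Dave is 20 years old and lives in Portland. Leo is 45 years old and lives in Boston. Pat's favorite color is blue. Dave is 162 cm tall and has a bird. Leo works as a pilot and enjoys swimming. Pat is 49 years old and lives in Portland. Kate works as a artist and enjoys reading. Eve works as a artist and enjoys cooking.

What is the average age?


Sum=170, n=5, avg=34

34


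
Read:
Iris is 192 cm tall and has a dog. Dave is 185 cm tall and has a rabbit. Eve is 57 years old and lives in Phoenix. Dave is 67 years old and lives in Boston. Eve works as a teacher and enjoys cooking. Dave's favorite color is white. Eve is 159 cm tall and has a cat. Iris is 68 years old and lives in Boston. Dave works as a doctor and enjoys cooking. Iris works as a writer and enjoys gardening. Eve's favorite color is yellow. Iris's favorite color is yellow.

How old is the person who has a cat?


Person with cat is Eve, age 57

57


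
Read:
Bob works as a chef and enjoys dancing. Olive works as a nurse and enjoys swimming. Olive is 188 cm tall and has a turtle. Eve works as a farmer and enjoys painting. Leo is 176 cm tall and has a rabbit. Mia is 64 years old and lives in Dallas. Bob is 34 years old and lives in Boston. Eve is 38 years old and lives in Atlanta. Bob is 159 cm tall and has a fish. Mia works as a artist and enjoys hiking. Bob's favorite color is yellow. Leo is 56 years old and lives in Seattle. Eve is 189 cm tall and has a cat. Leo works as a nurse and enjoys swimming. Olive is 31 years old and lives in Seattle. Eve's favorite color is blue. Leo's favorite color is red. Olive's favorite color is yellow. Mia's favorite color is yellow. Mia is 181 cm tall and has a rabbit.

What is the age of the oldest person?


Oldest: Mia at 64

64


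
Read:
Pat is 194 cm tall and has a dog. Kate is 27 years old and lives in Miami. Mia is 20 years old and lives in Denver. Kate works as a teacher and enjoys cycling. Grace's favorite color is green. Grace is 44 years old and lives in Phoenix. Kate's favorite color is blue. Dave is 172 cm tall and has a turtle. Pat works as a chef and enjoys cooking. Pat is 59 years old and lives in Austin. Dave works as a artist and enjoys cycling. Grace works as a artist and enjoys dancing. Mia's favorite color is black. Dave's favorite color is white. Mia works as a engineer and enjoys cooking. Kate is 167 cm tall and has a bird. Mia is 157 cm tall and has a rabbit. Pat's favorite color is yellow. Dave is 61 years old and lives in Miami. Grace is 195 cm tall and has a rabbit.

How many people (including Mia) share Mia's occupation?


Mia is a engineer. Count = 1

1


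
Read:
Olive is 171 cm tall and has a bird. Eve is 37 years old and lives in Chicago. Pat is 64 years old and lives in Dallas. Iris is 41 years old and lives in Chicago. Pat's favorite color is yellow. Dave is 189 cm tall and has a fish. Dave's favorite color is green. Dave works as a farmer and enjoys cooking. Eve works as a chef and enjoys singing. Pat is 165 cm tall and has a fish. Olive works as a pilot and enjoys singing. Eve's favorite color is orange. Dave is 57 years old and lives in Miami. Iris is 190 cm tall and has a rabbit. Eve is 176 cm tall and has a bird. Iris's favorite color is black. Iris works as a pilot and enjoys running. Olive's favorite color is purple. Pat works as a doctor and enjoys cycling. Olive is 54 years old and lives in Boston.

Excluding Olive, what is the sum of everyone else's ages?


Sum (excluding Olive): 199

199


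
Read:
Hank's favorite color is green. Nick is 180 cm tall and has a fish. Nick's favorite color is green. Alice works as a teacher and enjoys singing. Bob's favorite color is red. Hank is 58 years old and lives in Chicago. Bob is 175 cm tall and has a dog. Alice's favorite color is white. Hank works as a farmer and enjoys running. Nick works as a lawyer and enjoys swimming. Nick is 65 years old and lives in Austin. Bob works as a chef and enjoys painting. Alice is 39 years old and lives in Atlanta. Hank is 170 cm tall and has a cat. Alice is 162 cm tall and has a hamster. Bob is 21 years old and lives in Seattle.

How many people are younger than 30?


Filter: 1

1


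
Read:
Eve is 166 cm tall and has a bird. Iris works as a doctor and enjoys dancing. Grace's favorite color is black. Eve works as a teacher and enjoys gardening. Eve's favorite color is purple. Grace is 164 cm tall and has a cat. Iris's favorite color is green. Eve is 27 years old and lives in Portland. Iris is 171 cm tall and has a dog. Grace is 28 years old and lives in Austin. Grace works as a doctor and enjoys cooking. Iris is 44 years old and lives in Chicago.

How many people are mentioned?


People: Iris, Eve, Grace. Count = 3

3


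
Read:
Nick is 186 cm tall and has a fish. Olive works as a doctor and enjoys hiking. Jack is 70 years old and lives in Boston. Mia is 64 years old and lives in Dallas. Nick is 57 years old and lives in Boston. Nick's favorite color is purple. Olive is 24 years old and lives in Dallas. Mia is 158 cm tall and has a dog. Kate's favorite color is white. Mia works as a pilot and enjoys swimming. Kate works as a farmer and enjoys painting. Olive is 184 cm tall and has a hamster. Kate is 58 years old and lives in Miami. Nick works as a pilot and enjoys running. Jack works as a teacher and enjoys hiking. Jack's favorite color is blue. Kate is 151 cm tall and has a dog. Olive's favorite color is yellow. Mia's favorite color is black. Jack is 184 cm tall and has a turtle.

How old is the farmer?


The farmer is Kate, age 58

58


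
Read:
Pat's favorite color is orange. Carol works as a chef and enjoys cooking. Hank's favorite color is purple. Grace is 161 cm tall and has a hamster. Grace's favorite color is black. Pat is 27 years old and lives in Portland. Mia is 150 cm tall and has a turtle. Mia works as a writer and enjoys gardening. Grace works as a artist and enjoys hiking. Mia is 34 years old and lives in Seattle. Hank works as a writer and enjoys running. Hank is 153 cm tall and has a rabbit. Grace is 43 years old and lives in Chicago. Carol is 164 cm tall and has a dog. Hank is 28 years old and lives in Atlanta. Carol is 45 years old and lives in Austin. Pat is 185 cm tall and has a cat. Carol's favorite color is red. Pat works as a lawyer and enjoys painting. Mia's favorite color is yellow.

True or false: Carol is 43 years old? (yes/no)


Carol is actually 45. no

no


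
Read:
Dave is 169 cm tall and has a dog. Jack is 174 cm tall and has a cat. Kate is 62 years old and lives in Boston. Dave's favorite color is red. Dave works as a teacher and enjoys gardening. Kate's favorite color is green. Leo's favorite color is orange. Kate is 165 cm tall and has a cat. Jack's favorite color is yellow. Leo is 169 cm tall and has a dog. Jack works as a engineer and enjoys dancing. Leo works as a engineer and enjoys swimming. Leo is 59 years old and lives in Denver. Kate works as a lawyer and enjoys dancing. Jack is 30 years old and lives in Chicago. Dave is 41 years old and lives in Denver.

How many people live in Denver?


Count in Denver: 2

2


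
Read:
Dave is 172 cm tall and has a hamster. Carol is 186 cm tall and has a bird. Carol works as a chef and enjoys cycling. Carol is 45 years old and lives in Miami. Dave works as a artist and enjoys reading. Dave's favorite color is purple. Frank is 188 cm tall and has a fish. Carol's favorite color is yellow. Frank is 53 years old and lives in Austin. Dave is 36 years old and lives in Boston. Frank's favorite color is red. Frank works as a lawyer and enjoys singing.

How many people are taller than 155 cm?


Taller than 155: 3

3


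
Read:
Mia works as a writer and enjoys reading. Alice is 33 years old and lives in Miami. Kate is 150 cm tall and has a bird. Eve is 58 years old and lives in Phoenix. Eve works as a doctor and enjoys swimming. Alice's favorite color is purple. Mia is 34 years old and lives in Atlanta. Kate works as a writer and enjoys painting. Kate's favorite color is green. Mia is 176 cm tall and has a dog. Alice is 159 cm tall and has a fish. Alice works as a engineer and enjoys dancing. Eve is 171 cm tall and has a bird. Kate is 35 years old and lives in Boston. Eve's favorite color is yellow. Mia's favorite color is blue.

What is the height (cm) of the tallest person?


Tallest: Mia at 176 cm

176


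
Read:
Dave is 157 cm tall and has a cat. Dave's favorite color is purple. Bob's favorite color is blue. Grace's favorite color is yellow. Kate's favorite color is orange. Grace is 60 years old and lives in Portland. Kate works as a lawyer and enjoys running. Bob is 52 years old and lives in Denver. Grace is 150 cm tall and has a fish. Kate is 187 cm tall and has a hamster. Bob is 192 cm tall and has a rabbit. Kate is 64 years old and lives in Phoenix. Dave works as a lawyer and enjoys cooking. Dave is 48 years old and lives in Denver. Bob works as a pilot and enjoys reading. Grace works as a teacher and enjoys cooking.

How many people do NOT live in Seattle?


Not in Seattle: 4

4


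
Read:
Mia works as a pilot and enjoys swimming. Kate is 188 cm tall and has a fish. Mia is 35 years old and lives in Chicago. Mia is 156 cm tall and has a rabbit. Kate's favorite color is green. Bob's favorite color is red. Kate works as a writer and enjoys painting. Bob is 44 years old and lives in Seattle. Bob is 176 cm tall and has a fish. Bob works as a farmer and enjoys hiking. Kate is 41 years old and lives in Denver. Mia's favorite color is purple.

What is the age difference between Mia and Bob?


|35 - 44| = 9

9


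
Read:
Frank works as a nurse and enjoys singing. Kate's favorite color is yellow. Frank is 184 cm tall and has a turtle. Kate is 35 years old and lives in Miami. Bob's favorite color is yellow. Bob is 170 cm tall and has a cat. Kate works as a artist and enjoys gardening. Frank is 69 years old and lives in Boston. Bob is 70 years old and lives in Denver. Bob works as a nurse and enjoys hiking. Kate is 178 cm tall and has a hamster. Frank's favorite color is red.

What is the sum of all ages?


35+69+70 = 174

174


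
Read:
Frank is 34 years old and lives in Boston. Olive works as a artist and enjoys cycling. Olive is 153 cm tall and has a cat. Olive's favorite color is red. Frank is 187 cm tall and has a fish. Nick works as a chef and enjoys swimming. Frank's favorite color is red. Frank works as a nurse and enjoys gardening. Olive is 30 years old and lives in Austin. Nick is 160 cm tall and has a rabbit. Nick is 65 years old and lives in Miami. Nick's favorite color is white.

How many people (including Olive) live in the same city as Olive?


Olive lives in Austin. Count = 1

1


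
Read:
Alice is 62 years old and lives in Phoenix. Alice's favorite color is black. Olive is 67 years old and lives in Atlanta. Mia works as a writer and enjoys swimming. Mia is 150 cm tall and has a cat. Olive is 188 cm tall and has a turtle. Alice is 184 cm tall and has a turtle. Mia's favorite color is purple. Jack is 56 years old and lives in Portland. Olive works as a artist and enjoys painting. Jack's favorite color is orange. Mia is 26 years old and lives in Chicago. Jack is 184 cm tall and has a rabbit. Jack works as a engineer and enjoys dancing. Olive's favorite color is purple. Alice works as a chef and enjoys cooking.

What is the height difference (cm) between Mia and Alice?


|150 - 184| = 34

34


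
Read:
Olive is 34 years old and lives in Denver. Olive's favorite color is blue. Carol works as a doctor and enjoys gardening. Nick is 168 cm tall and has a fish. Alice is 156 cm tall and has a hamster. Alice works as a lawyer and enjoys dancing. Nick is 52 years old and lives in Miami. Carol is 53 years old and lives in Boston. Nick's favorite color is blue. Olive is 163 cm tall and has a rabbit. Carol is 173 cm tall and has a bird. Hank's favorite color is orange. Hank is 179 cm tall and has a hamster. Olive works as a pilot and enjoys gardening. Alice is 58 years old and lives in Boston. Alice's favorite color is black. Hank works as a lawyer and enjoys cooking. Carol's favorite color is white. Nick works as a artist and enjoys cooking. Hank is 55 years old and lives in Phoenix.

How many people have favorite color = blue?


Count: 2

2


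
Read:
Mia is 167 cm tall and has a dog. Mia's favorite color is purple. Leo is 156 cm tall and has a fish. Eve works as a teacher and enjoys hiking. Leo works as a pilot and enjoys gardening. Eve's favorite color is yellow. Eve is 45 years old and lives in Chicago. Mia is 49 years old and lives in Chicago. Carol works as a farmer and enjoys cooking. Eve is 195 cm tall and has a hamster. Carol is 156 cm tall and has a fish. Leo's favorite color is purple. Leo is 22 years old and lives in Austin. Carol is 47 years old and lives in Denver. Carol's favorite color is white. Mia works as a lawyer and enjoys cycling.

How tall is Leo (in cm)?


Leo is 156 cm tall

156


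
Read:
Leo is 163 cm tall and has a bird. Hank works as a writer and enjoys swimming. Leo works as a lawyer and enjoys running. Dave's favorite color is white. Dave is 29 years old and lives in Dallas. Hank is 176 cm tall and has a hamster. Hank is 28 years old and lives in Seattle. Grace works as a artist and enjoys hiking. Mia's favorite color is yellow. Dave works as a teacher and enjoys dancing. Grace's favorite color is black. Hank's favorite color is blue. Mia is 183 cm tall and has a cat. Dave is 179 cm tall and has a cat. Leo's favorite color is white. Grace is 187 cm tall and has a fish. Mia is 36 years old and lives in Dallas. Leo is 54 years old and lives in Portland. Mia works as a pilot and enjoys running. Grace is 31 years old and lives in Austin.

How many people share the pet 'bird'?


Count: 1

1


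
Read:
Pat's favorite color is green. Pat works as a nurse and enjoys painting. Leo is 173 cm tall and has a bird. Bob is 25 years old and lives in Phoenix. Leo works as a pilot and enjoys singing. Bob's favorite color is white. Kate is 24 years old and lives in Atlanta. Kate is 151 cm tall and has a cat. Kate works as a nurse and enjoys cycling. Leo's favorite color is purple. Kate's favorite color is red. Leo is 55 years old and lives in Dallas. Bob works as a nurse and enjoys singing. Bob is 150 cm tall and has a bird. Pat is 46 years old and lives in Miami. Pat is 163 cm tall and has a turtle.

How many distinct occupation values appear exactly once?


Unique occupation values: 1

1


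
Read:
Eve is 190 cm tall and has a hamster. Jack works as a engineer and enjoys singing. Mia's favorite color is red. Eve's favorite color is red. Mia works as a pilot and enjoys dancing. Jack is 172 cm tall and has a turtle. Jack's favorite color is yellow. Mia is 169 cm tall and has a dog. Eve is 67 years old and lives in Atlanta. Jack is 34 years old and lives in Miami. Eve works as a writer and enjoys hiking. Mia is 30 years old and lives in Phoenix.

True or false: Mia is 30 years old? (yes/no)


Mia is actually 30. yes

yes


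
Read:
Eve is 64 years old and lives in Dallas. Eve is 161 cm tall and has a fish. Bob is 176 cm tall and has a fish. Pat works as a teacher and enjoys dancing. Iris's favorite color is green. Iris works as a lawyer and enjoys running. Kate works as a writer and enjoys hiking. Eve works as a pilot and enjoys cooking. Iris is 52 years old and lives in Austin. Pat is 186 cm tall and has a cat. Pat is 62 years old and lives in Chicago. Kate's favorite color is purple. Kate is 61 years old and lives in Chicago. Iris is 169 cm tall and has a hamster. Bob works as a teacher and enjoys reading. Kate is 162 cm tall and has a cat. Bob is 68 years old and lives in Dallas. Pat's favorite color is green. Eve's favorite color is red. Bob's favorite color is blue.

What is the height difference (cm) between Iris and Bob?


|169 - 176| = 7

7


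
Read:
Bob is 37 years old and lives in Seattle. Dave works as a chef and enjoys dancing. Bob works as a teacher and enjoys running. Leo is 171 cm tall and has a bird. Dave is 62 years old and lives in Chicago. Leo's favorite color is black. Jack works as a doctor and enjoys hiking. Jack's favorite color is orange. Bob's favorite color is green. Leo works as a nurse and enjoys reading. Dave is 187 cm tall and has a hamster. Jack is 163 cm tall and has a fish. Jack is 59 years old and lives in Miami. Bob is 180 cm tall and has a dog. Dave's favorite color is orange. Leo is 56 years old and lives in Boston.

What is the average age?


Sum=214, n=4, avg=53.5

53.5


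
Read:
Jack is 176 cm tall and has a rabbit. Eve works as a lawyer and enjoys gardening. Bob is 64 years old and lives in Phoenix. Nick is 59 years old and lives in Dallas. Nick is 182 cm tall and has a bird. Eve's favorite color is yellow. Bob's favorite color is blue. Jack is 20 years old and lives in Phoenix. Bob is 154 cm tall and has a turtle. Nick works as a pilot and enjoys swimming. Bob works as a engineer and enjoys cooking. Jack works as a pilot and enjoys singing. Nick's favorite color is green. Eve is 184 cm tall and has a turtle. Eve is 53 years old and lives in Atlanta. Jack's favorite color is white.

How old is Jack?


Jack is 20 years old

20


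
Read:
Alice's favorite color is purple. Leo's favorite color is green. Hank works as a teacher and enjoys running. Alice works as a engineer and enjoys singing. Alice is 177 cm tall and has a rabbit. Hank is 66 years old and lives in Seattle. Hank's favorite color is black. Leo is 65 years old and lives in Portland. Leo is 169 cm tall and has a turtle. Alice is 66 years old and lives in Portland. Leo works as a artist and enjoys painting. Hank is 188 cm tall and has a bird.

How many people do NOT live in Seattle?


Not in Seattle: 2

2


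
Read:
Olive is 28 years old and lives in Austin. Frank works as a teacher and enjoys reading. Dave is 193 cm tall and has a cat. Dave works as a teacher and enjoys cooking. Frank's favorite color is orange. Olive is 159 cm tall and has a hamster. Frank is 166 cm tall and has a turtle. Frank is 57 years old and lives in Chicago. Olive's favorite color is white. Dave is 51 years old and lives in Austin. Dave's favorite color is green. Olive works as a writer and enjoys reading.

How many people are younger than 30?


Filter: 1

1


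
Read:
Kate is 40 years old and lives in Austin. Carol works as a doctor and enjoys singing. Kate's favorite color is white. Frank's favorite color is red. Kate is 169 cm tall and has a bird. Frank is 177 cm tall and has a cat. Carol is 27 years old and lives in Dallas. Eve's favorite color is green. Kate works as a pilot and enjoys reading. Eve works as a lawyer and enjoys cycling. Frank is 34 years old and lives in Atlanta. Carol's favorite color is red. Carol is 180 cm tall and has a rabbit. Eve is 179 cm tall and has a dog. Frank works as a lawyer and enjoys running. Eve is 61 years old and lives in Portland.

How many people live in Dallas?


Count in Dallas: 1

1


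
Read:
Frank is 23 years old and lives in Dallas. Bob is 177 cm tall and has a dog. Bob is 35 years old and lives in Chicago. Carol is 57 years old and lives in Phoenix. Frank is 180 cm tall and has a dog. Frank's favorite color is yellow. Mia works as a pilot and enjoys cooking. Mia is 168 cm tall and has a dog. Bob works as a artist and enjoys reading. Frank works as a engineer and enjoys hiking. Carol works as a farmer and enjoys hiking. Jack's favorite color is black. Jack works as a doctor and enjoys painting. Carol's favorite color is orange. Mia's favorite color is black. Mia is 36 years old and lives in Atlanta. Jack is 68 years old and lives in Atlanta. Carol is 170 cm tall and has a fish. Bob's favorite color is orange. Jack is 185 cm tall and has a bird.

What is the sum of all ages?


36+35+23+57+68 = 219

219


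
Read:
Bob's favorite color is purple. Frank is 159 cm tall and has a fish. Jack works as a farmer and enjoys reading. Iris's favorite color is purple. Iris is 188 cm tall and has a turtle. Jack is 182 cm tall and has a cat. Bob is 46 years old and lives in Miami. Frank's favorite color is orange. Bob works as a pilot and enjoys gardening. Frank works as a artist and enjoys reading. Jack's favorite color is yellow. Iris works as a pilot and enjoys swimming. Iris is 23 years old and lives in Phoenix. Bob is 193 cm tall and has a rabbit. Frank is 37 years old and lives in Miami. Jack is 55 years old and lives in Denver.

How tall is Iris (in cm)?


Iris is 188 cm tall

188


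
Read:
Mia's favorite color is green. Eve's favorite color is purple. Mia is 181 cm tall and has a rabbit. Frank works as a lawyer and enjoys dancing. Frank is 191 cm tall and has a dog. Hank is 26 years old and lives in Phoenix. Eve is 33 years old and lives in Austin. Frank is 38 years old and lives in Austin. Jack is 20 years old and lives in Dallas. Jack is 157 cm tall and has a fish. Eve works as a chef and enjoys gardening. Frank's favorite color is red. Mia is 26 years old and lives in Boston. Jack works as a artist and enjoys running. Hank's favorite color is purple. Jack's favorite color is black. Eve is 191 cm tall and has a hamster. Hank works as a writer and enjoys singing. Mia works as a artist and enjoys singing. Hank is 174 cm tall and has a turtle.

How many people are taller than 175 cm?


Taller than 175: 3

3


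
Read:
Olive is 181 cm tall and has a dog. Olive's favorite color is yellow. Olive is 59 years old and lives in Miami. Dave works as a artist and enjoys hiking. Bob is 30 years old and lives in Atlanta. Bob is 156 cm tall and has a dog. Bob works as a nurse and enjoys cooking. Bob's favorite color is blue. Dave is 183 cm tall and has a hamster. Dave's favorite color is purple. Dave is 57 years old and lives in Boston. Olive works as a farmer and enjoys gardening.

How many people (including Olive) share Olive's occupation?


Olive is a farmer. Count = 1

1


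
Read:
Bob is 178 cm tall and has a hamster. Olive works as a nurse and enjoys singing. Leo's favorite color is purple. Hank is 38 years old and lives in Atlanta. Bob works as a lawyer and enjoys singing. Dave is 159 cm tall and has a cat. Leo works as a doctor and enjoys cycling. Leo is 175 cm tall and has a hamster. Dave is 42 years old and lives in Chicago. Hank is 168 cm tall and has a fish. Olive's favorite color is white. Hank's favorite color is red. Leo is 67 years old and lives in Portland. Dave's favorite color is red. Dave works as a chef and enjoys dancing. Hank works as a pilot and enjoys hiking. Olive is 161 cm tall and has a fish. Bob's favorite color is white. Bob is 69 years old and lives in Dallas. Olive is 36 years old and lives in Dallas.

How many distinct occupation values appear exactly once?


Unique occupation values: 5

5
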